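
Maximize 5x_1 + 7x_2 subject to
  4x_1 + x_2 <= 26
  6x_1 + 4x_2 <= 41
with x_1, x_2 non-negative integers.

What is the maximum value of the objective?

Relaxing integrality, the LP optimum is 71.75 at (x_1,x_2) = (0, 10.2), which is not an integer point.
(x_1,x_2)=(0,10): 4·0+1·10=10≤26, 6·0+4·10=40≤41, objective 70.
(x_1,x_2)=(0,9): 4·0+1·9=9≤26, 6·0+4·9=36≤41, objective 63.
The best lattice point is (0,10), giving 70.

70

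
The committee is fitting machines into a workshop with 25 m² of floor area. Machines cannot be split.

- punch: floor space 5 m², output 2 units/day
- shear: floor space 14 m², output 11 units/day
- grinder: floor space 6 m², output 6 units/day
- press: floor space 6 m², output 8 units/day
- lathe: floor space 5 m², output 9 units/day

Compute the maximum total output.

shear + press + lathe: floor space 14 + 6 + 5 = 25 ≤ 25, output 11 + 8 + 9 = 28.
shear + grinder + lathe: floor space 14 + 6 + 5 = 25 ≤ 25, output 11 + 6 + 9 = 26.
punch + grinder + press + lathe: floor space 5 + 6 + 6 + 5 = 22 ≤ 25, output 2 + 6 + 8 + 9 = 25.
Best is shear, press, and lathe with total output 28.

28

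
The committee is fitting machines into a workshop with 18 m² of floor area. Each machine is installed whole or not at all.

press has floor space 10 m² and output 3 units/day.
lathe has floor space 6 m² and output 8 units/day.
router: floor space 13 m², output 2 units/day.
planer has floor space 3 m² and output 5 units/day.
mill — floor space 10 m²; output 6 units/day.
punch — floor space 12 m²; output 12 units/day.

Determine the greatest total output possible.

This is an integer program with binary decision variables.
Allowing fractional choices, the relaxed optimum would be about 22.0, but machines are indivisible.
lathe + mill: floor space 6 + 10 = 16 ≤ 18, output 8 + 6 = 14.
planer + punch: floor space 3 + 12 = 15 ≤ 18, output 5 + 12 = 17.
lathe + punch: floor space 6 + 12 = 18 ≤ 18, output 8 + 12 = 20.
Best is lathe and punch with total output 20.

20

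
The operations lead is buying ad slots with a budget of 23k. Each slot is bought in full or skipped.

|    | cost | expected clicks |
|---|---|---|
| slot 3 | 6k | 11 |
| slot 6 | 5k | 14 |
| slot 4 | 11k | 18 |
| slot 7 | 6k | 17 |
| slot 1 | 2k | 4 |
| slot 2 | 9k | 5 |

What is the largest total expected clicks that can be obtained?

slot 6 + slot 4 + slot 7: cost 5 + 11 + 6 = 22 ≤ 23, expected clicks 14 + 18 + 17 = 49.
slot 3 + slot 6 + slot 7 + slot 1: cost 6 + 5 + 6 + 2 = 19 ≤ 23, expected clicks 11 + 14 + 17 + 4 = 46.
Best is slot 6, slot 4, and slot 7 with total expected clicks 49.

49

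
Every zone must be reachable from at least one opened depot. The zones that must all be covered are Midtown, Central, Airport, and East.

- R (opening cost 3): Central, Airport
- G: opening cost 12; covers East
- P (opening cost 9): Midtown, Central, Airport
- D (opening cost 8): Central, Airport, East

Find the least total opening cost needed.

Choose P and D: together they cover Midtown, Central, Airport, East — every zone.
Total opening cost: 9 + 8 = 17.

17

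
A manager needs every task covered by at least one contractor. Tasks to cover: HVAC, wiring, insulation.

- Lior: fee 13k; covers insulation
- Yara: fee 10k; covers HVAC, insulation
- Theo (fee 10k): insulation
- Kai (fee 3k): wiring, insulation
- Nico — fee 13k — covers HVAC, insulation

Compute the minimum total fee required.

13

This is a weighted set-cover instance.
Choose Yara and Kai: together they cover HVAC, wiring, insulation — every task.
Total fee: 10 + 3 = 13.
No cover costs less than 13.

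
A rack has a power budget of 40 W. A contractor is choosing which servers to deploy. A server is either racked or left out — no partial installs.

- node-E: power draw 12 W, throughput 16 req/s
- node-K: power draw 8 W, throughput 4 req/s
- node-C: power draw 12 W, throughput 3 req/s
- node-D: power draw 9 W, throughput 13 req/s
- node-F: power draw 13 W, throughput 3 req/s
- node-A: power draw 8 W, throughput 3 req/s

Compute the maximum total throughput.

36

This is an integer program with binary decision variables.
node-E + node-K + node-D + node-A: power draw 12 + 8 + 9 + 8 = 37 ≤ 40, throughput 16 + 4 + 13 + 3 = 36.
node-E + node-K + node-D: power draw 12 + 8 + 9 = 29 ≤ 40, throughput 16 + 4 + 13 = 33.
Best is node-E, node-K, node-D, and node-A with total throughput 36.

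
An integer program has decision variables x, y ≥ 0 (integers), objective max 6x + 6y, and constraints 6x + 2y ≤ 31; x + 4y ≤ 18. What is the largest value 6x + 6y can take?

Relaxing integrality, the LP optimum is 45.00 at (x,y) = (4, 3.5), which is not an integer point.
(x,y)=(4,3) is feasible, giving 42.
(x,y)=(3,3) is feasible, giving 36.
(x,y)=(4,2) is feasible, giving 36.
No feasible integer point exceeds 42.

42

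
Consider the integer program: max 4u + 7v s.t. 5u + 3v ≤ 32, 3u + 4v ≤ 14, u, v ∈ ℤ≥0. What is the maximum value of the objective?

The continuous relaxation peaks at (0, 3.5) with value 24.50; rounding to a feasible lattice point costs some objective.
(u,v)=(2,2): 5·2+3·2=16≤32, 3·2+4·2=14≤14, objective 22.
(u,v)=(0,3): 5·0+3·3=9≤32, 3·0+4·3=12≤14, objective 21.
(u,v)=(3,1): 5·3+3·1=18≤32, 3·3+4·1=13≤14, objective 19.
The best lattice point is (2,2), giving 22.

22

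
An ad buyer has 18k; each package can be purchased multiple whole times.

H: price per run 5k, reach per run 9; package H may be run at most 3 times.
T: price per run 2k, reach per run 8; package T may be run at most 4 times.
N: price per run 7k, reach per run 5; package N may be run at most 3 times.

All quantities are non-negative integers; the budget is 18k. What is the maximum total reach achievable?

This is a bounded integer knapsack.
2×H and 3×T: price 16 ≤ 18, reach 2·9 + 3·8 = 42.
2×H and 4×T: price 18 ≤ 18, reach 2·9 + 4·8 = 50.
Best is 50.

50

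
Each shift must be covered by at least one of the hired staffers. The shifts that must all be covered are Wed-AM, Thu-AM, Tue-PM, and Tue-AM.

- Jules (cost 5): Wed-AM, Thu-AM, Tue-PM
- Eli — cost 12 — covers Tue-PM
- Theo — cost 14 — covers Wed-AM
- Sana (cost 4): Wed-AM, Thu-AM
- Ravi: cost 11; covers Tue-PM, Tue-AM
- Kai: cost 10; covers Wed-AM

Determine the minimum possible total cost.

The greedy cost-per-new-shift heuristic would pick Jules and Ravi for 16, but a cheaper cover exists.
Choose Sana and Ravi: together they cover Wed-AM, Thu-AM, Tue-PM, Tue-AM — every shift.
Total cost: 4 + 11 = 15.
No cover costs less than 15.

15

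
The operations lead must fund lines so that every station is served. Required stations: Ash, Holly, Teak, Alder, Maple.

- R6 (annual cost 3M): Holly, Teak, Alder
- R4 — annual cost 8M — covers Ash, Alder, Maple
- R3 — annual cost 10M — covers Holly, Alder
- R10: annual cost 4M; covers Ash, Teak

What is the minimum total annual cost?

11

Choose R6 and R4: together they cover Ash, Holly, Teak, Alder, Maple — every station.
Total annual cost: 3 + 8 = 11.
No cover costs less than 11.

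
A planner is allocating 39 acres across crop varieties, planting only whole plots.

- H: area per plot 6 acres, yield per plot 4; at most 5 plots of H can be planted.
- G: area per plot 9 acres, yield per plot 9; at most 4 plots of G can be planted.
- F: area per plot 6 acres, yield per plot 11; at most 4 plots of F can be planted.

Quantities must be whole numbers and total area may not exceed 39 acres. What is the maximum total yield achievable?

Take 1×H, 1×G, and 4×F: area 39 ≤ 39, yield 1·4 + 1·9 + 4·11 = 57.
F has the best ratio (11/6) and is taken to its limit of 4; remaining capacity is filled optimally with the others.

57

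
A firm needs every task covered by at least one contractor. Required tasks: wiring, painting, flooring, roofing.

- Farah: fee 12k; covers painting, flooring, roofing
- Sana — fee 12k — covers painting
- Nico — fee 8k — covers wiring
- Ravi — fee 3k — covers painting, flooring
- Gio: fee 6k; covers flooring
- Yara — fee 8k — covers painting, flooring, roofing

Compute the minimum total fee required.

The greedy cost-per-new-task heuristic would pick Ravi, Nico, and Yara for 19, but a cheaper cover exists.
Choose Nico and Yara: together they cover wiring, painting, flooring, roofing — every task.
Total fee: 8 + 8 = 16.
No cover costs less than 16.

16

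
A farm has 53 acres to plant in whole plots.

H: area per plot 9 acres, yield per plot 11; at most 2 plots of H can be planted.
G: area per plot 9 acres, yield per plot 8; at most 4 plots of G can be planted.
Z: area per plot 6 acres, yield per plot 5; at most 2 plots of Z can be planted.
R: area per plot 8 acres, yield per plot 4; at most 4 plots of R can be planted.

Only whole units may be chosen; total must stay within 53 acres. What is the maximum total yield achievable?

51

2×H, 3×G, and 1×Z: area 51 ≤ 53, yield 2·11 + 3·8 + 1·5 = 51.
2×H, 3×G, and 1×R: area 53 ≤ 53, yield 2·11 + 3·8 + 1·4 = 50.
Best is 51.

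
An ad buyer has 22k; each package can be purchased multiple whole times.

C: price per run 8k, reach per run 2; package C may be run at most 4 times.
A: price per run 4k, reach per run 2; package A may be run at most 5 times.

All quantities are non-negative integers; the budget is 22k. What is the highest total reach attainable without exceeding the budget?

A has the best ratio (2/4); taking only A gives at most 5×2 = 10 (stopped by the price limit).
Optimal: 5×A: price 20 ≤ 22, reach 5·2 = 10.

10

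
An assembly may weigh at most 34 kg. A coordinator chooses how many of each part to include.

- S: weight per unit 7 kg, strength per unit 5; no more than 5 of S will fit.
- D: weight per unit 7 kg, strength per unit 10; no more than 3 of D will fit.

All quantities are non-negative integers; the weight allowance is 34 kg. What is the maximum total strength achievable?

D has the best ratio (10/7); taking only D gives at most 3×10 = 30 (stopped by the supply cap of 3).
Mixing does better — 1×S and 3×D: weight 28 ≤ 34, strength 1·5 + 3·10 = 35.

35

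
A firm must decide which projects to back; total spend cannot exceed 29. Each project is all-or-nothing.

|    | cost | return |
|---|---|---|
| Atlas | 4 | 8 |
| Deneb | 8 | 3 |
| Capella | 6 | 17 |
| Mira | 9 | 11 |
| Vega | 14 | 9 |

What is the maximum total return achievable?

39

Take Atlas, Deneb, Capella, and Mira: cost 4 + 8 + 6 + 9 = 27 ≤ 29, return 8 + 3 + 17 + 11 = 39.
No other feasible combination does better.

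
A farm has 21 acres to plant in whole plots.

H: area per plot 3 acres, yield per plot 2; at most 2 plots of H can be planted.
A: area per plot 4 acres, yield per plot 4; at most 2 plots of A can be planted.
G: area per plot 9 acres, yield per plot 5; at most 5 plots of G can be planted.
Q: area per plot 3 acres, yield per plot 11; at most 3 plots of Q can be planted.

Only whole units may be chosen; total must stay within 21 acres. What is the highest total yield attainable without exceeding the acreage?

Q has the best ratio (11/3); taking only Q gives at most 3×11 = 33 (stopped by the supply cap of 3).
Mixing does better — 1×H, 2×A, and 3×Q: area 20 ≤ 21, yield 1·2 + 2·4 + 3·11 = 43.

43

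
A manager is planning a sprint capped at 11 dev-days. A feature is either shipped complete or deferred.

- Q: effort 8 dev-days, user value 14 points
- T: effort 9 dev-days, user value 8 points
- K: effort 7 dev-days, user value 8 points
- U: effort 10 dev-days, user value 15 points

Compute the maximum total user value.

Treat it as a binary knapsack problem.
Take U: effort 10 ≤ 11, user value 15.
No other feasible combination does better.

15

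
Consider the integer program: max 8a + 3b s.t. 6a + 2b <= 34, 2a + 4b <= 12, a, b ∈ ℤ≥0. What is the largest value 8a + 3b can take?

(a,b)=(5,0) is feasible, giving 40.
(a,b)=(4,1) is feasible, giving 35.
(a,b)=(4,0) is feasible, giving 32.
No feasible integer point exceeds 40.

40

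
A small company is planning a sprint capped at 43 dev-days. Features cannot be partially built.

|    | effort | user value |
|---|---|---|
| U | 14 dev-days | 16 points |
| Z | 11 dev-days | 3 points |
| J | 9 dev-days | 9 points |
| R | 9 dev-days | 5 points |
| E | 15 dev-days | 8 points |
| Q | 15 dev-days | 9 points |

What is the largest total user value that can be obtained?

34

U + J + E: effort 14 + 9 + 15 = 38 ≤ 43, user value 16 + 9 + 8 = 33.
U + J + Q: effort 14 + 9 + 15 = 38 ≤ 43, user value 16 + 9 + 9 = 34.
U + Z + J + R: effort 14 + 11 + 9 + 9 = 43 ≤ 43, user value 16 + 3 + 9 + 5 = 33.
Best is U, J, and Q with total user value 34.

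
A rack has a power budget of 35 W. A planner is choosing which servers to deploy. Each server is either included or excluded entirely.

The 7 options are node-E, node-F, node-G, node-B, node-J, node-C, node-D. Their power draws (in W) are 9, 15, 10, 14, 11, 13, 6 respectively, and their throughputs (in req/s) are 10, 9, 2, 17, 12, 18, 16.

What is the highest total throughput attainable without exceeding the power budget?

51

Take node-B, node-C, and node-D: power draw 14 + 13 + 6 = 33 ≤ 35, throughput 17 + 18 + 16 = 51.
No other feasible combination does better.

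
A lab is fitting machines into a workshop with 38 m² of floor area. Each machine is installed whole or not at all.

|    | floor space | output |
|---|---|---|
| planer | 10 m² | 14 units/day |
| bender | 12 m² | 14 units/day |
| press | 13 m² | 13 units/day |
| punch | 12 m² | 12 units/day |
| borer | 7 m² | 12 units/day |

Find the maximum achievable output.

41

Take planer, bender, and press: floor space 10 + 12 + 13 = 35 ≤ 38, output 14 + 14 + 13 = 41.
No other feasible combination does better.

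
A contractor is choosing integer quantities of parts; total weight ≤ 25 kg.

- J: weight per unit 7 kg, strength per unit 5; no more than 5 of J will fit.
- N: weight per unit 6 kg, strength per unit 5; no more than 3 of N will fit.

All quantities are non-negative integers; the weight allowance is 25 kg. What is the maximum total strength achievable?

20

This is a bounded integer knapsack.
N has the best ratio (5/6); taking only N gives at most 3×5 = 15 (stopped by the supply cap of 3).
Mixing does better — 1×J and 3×N: weight 25 ≤ 25, strength 1·5 + 3·5 = 20.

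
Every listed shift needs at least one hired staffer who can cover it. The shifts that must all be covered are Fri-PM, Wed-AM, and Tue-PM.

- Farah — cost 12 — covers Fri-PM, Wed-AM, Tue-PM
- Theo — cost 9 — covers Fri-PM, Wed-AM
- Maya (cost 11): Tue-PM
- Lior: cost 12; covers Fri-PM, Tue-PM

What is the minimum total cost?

12

Farah alone covers Fri-PM, Wed-AM, Tue-PM — every shift.
Total cost: 12.
No cover costs less than 12.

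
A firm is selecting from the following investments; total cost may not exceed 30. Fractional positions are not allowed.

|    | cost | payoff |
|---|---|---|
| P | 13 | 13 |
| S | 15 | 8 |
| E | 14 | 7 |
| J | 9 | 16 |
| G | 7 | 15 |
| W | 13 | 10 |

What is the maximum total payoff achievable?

This is an integer program with binary decision variables.
Take P, J, and G: cost 13 + 9 + 7 = 29 ≤ 30, payoff 13 + 16 + 15 = 44.
No other feasible combination does better.

44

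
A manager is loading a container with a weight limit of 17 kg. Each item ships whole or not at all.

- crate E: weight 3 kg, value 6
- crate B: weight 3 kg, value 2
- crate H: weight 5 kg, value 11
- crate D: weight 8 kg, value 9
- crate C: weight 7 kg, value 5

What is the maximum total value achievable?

This is an integer program with binary decision variables.
Allowing fractional choices, the relaxed optimum would be about 26.7, but items are indivisible.
crate E + crate H + crate D: weight 3 + 5 + 8 = 16 ≤ 17, value 6 + 11 + 9 = 26.
crate E + crate H + crate C: weight 3 + 5 + 7 = 15 ≤ 17, value 6 + 11 + 5 = 22.
crate B + crate H + crate D: weight 3 + 5 + 8 = 16 ≤ 17, value 2 + 11 + 9 = 22.
Best is crate E, crate H, and crate D with total value 26.

26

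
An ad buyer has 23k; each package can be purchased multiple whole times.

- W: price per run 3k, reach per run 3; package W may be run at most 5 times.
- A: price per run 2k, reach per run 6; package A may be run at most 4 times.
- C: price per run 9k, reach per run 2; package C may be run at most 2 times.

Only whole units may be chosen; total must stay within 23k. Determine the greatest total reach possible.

39

A has the best ratio (6/2); taking only A gives at most 4×6 = 24 (stopped by the supply cap of 4).
Mixing does better — 5×W and 4×A: price 23 ≤ 23, reach 5·3 + 4·6 = 39.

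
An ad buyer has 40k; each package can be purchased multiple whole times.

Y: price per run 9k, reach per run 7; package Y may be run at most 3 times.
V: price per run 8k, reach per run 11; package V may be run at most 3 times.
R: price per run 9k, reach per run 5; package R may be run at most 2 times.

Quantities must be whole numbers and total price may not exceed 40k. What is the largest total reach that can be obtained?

This is a bounded integer knapsack.
V has the best ratio (11/8); taking only V gives at most 3×11 = 33 (stopped by the supply cap of 3).
Mixing does better — 1×Y and 3×V: price 33 ≤ 40, reach 1·7 + 3·11 = 40.

40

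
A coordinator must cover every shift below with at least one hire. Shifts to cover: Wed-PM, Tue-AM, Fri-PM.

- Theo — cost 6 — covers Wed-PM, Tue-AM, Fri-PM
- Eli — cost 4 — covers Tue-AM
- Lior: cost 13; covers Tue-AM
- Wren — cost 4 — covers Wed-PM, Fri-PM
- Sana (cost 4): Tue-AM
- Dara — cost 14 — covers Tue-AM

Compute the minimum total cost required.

Theo alone covers Wed-PM, Tue-AM, Fri-PM — every shift.
Total cost: 6.
No cover costs less than 6.

6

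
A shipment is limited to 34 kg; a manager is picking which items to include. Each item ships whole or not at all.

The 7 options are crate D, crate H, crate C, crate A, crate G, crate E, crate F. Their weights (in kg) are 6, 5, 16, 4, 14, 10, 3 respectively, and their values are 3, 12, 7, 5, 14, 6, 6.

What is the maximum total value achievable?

40

This is a 0-1 knapsack instance.
crate H + crate G + crate E + crate F: weight 5 + 14 + 10 + 3 = 32 ≤ 34, value 12 + 14 + 6 + 6 = 38.
crate H + crate A + crate G + crate F: weight 5 + 4 + 14 + 3 = 26 ≤ 34, value 12 + 5 + 14 + 6 = 37.
crate D + crate H + crate A + crate G + crate F: weight 6 + 5 + 4 + 14 + 3 = 32 ≤ 34, value 3 + 12 + 5 + 14 + 6 = 40.
Best is crate D, crate H, crate A, crate G, and crate F with total value 40.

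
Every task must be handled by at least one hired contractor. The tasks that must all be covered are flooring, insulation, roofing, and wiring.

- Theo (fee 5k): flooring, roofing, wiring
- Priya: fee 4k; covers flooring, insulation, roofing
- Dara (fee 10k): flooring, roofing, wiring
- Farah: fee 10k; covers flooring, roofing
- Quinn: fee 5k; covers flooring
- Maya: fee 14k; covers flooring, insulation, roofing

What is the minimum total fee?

9

This is an integer covering problem.
Choose Theo and Priya: together they cover flooring, insulation, roofing, wiring — every task.
Total fee: 5 + 4 = 9.
No cover costs less than 9.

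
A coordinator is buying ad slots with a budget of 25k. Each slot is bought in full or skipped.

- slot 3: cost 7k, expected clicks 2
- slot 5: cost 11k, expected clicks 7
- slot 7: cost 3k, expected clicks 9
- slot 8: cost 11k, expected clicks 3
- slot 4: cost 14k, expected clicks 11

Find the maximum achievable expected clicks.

Take slot 3, slot 7, and slot 4: cost 7 + 3 + 14 = 24 ≤ 25, expected clicks 2 + 9 + 11 = 22.
No other feasible combination does better.

22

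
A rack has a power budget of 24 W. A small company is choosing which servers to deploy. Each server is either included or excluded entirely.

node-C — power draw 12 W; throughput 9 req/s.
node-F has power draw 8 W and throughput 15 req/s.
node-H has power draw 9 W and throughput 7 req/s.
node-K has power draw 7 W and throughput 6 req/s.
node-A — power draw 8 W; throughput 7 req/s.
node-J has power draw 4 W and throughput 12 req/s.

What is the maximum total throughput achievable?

36

This is an integer program with binary decision variables.
Take node-C, node-F, and node-J: power draw 12 + 8 + 4 = 24 ≤ 24, throughput 9 + 15 + 12 = 36.
No other feasible combination does better.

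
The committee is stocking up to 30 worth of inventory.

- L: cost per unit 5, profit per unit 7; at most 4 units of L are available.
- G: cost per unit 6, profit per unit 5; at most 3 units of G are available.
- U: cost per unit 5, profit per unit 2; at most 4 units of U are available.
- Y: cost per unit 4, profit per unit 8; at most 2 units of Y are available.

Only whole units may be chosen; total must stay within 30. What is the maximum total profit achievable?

44

Y has the best ratio (8/4); taking only Y gives at most 2×8 = 16 (stopped by the supply cap of 2).
Mixing does better — 4×L and 2×Y: cost 28 ≤ 30, profit 4·7 + 2·8 = 44.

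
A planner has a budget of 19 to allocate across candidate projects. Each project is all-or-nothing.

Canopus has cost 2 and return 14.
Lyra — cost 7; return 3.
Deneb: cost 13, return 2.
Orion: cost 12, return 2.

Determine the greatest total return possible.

Take Canopus and Lyra: cost 2 + 7 = 9 ≤ 19, return 14 + 3 = 17.
No other feasible combination does better.

17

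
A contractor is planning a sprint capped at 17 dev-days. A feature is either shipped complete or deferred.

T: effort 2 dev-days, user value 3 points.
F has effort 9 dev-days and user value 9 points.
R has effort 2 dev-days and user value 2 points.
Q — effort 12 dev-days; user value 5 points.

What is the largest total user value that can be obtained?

14

Take T, F, and R: effort 2 + 9 + 2 = 13 ≤ 17, user value 3 + 9 + 2 = 14.
No other feasible combination does better.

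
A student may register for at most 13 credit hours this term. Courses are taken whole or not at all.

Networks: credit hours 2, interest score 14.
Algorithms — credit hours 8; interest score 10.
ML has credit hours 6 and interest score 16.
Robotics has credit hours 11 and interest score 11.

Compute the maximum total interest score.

Allowing fractional choices, the relaxed optimum would be about 36.2, but courses are indivisible.
Networks + ML: credit hours 2 + 6 = 8 ≤ 13, interest score 14 + 16 = 30.
Networks + Robotics: credit hours 2 + 11 = 13 ≤ 13, interest score 14 + 11 = 25.
Networks + Algorithms: credit hours 2 + 8 = 10 ≤ 13, interest score 14 + 10 = 24.
Best is Networks and ML with total interest score 30.

30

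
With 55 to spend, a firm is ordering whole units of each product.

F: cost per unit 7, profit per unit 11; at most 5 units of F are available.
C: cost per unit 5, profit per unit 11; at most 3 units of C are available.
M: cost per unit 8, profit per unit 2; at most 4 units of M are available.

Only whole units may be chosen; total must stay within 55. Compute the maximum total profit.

88

Take 5×F and 3×C: cost 50 ≤ 55, profit 5·11 + 3·11 = 88.
C has the best ratio (11/5) and is taken to its limit of 3; remaining capacity is filled optimally with the others.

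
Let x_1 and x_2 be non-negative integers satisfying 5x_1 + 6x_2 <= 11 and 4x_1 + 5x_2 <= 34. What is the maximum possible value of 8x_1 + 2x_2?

Relaxing integrality, the LP optimum is 17.60 at (x_1,x_2) = (2.2, 0), which is not an integer point.
(x_1,x_2)=(2,0): 5·2+6·0=10≤11, 4·2+5·0=8≤34, objective 16.
(x_1,x_2)=(1,1): 5·1+6·1=11≤11, 4·1+5·1=9≤34, objective 10.
(x_1,x_2)=(1,0): 5·1+6·0=5≤11, 4·1+5·0=4≤34, objective 8.
The best lattice point is (2,0), giving 16.

16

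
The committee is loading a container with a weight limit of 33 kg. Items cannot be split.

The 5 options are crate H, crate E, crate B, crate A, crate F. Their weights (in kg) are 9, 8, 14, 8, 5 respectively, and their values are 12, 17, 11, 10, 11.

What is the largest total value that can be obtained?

50

Allowing fractional choices, the relaxed optimum would be about 52.4, but items are indivisible.
crate H + crate E + crate A + crate F: weight 9 + 8 + 8 + 5 = 30 ≤ 33, value 12 + 17 + 10 + 11 = 50.
crate H + crate E + crate B: weight 9 + 8 + 14 = 31 ≤ 33, value 12 + 17 + 11 = 40.
crate H + crate E + crate F: weight 9 + 8 + 5 = 22 ≤ 33, value 12 + 17 + 11 = 40.
Best is crate H, crate E, crate A, and crate F with total value 50.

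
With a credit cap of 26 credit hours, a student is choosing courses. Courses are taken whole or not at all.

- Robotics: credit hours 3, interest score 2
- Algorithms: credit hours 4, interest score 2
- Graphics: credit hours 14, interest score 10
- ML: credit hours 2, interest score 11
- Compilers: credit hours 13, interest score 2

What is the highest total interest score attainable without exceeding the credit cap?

Allowing fractional choices, the relaxed optimum would be about 25.5, but courses are indivisible.
Robotics + Algorithms + Graphics + ML: credit hours 3 + 4 + 14 + 2 = 23 ≤ 26, interest score 2 + 2 + 10 + 11 = 25.
Algorithms + Graphics + ML: credit hours 4 + 14 + 2 = 20 ≤ 26, interest score 2 + 10 + 11 = 23.
Robotics + Graphics + ML: credit hours 3 + 14 + 2 = 19 ≤ 26, interest score 2 + 10 + 11 = 23.
Best is Robotics, Algorithms, Graphics, and ML with total interest score 25.

25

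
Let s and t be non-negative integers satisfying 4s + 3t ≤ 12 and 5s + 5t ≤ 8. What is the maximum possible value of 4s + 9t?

The continuous relaxation peaks at (0, 1.6) with value 14.40; rounding to a feasible lattice point costs some objective.
(s,t)=(0,1): 4·0+3·1=3≤12, 5·0+5·1=5≤8, objective 9.
(s,t)=(1,0): 4·1+3·0=4≤12, 5·1+5·0=5≤8, objective 4.
(s,t)=(0,0): 4·0+3·0=0≤12, 5·0+5·0=0≤8, objective 0.
The best lattice point is (0,1), giving 9.

9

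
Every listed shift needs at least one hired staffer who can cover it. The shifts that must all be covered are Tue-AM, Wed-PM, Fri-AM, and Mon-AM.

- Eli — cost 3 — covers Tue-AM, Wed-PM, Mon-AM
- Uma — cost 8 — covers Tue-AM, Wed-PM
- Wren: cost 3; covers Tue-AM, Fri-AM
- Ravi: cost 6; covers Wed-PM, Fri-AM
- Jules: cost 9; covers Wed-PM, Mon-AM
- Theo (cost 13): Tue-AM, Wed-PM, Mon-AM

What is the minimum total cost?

Choose Eli and Wren: together they cover Tue-AM, Wed-PM, Fri-AM, Mon-AM — every shift.
Total cost: 3 + 3 = 6.
No cover costs less than 6.

6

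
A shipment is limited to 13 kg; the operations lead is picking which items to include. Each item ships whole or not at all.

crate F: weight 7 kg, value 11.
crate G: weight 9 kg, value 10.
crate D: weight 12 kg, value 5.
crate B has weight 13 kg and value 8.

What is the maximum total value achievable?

11

This is an integer program with binary decision variables.
Take crate F: weight 7 ≤ 13, value 11.
No other feasible combination does better.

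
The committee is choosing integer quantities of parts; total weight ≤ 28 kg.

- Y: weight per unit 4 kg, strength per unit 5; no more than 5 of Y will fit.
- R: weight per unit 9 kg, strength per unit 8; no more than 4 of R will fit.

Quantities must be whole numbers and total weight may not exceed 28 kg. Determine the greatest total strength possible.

28

4×Y and 1×R: weight 25 ≤ 28, strength 4·5 + 1·8 = 28.
2×Y and 2×R: weight 26 ≤ 28, strength 2·5 + 2·8 = 26.
Best is 28.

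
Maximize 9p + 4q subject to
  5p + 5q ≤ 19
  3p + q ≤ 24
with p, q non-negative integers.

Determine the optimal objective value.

27

(p,q)=(3,0) is feasible, giving 27.
(p,q)=(2,1) is feasible, giving 22.
The best lattice point is (3,0), giving 27.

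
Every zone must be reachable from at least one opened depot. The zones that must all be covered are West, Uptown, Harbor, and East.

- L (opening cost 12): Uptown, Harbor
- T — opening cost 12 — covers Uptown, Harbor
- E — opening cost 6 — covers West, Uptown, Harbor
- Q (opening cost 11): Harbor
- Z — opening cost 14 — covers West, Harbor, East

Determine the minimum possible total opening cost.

Choose E and Z: together they cover West, Uptown, Harbor, East — every zone.
Total opening cost: 6 + 14 = 20.
No cover costs less than 20.

20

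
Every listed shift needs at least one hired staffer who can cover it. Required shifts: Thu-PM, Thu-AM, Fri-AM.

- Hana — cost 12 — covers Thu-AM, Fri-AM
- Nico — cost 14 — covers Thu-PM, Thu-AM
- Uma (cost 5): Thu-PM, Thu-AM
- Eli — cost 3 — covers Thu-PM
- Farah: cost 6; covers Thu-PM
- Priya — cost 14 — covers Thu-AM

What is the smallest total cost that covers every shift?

15

The greedy cost-per-new-shift heuristic would pick Uma and Hana for 17, but a cheaper cover exists.
Choose Hana and Eli: together they cover Thu-PM, Thu-AM, Fri-AM — every shift.
Total cost: 12 + 3 = 15.
No cover costs less than 15.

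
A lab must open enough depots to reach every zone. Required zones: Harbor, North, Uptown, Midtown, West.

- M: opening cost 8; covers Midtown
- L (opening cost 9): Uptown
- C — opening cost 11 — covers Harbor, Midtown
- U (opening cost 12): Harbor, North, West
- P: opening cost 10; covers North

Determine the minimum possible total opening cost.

Choose M, L, and U: together they cover Harbor, North, Uptown, Midtown, West — every zone.
Total opening cost: 8 + 9 + 12 = 29.
No cover costs less than 29.

29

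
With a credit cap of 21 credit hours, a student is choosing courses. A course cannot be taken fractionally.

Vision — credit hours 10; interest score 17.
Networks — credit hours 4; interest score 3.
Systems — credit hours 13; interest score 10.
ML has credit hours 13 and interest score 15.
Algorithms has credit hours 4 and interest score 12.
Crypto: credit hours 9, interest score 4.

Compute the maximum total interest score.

32

Take Vision, Networks, and Algorithms: credit hours 10 + 4 + 4 = 18 ≤ 21, interest score 17 + 3 + 12 = 32.
No other feasible combination does better.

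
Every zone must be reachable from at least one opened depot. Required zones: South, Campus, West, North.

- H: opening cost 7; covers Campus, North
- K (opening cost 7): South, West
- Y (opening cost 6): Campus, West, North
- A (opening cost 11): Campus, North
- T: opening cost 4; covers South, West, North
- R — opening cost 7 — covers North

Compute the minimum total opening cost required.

10

Choose Y and T: together they cover South, Campus, West, North — every zone.
Total opening cost: 6 + 4 = 10.
No cover costs less than 10.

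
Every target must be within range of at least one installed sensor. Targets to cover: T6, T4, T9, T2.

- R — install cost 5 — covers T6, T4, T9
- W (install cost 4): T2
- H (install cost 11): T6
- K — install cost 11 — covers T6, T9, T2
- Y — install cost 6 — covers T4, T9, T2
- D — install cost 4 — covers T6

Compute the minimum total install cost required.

This is a weighted set-cover instance.
Choose R and W: together they cover T6, T4, T9, T2 — every target.
Total install cost: 5 + 4 = 9.
No cover costs less than 9.

9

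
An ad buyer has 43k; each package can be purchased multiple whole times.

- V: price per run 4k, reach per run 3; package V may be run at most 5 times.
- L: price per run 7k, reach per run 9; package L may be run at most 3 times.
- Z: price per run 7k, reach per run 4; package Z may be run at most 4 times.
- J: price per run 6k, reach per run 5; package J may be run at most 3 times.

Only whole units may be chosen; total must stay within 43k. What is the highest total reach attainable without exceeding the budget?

1×V, 3×L, and 3×J: price 43 ≤ 43, reach 1·3 + 3·9 + 3·5 = 45.
4×V, 3×L, and 1×J: price 43 ≤ 43, reach 4·3 + 3·9 + 1·5 = 44.
Best is 45.

45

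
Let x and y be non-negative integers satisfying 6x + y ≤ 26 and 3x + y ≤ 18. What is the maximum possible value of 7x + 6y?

108

(x,y)=(0,18): 6·0+1·18=18≤26, 3·0+1·18=18≤18, objective 108.
(x,y)=(0,17): 6·0+1·17=17≤26, 3·0+1·17=17≤18, objective 102.
Maximum is 108 at (x,y)=(0,18).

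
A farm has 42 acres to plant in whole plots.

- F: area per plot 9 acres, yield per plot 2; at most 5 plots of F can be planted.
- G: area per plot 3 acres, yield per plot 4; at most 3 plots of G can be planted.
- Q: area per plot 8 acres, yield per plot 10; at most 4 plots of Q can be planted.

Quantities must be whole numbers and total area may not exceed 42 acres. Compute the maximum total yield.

G has the best ratio (4/3); taking only G gives at most 3×4 = 12 (stopped by the supply cap of 3).
Mixing does better — 3×G and 4×Q: area 41 ≤ 42, yield 3·4 + 4·10 = 52.

52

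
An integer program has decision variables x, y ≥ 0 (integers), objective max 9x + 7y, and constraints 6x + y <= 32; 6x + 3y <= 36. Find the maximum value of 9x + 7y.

84

(x,y)=(0,12): 6·0+1·12=12≤32, 6·0+3·12=36≤36, objective 84.
(x,y)=(0,11): 6·0+1·11=11≤32, 6·0+3·11=33≤36, objective 77.
No feasible integer point exceeds 84.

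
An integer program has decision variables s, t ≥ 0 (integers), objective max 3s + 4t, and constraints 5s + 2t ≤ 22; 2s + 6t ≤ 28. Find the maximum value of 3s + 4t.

22

Relaxing integrality, the LP optimum is 23.54 at (s,t) = (2.92, 3.69), which is not an integer point.
(s,t)=(2,4): 5·2+2·4=18≤22, 2·2+6·4=28≤28, objective 22.
(s,t)=(3,3): 5·3+2·3=21≤22, 2·3+6·3=24≤28, objective 21.
No feasible integer point exceeds 22.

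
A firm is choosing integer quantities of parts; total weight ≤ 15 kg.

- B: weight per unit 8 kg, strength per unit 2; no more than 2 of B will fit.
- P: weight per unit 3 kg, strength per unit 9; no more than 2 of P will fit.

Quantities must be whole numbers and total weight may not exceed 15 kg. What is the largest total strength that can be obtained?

1×B and 2×P: weight 14 ≤ 15, strength 1·2 + 2·9 = 20.
2×P: weight 6 ≤ 15, strength 2·9 = 18.
Best is 20.

20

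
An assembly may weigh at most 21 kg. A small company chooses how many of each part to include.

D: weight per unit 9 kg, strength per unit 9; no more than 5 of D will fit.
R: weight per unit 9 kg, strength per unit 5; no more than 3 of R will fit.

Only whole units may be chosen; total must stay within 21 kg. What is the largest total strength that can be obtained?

1×D and 1×R: weight 18 ≤ 21, strength 1·9 + 1·5 = 14.
2×D: weight 18 ≤ 21, strength 2·9 = 18.
Best is 18.

18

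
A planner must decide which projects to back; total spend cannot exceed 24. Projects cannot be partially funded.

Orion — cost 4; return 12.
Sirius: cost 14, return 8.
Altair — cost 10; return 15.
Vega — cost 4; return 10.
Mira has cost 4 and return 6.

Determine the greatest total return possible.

Take Orion, Altair, Vega, and Mira: cost 4 + 10 + 4 + 4 = 22 ≤ 24, return 12 + 15 + 10 + 6 = 43.
No other feasible combination does better.

43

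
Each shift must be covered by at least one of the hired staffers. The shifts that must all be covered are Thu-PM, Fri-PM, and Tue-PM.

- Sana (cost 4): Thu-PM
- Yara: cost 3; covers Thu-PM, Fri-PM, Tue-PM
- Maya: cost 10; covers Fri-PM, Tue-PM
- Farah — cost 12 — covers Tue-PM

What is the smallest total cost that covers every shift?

3

This is a weighted set-cover instance.
Yara alone covers Thu-PM, Fri-PM, Tue-PM — every shift.
Total cost: 3.
No cover costs less than 3.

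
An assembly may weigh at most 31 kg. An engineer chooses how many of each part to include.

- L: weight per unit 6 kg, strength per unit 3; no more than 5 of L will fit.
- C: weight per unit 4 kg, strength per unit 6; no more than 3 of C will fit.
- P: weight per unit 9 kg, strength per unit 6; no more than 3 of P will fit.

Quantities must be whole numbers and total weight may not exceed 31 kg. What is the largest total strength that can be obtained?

30

This is a bounded integer knapsack.
C has the best ratio (6/4); taking only C gives at most 3×6 = 18 (stopped by the supply cap of 3).
Mixing does better — 3×C and 2×P: weight 30 ≤ 31, strength 3·6 + 2·6 = 30.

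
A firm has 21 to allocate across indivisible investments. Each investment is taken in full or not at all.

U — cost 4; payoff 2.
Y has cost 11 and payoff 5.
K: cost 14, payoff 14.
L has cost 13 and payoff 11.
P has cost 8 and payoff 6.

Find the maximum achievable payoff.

L + P: cost 13 + 8 = 21 ≤ 21, payoff 11 + 6 = 17.
U + K: cost 4 + 14 = 18 ≤ 21, payoff 2 + 14 = 16.
Best is L and P with total payoff 17.

17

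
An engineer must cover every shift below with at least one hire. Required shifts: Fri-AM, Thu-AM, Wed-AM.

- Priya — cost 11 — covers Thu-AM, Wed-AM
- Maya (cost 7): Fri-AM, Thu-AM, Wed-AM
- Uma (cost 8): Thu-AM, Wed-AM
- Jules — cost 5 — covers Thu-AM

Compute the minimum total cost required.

7

Maya alone covers Fri-AM, Thu-AM, Wed-AM — every shift.
Total cost: 7.
No cover costs less than 7.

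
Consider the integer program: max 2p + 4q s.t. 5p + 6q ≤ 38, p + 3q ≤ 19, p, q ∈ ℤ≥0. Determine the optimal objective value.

Relaxing integrality, the LP optimum is 25.33 at (p,q) = (0, 6.33), which is not an integer point.
(p,q)=(0,6): 5·0+6·6=36≤38, 1·0+3·6=18≤19, objective 24.
(p,q)=(1,5): 5·1+6·5=35≤38, 1·1+3·5=16≤19, objective 22.
(p,q)=(0,5): 5·0+6·5=30≤38, 1·0+3·5=15≤19, objective 20.
The best lattice point is (0,6), giving 24.

24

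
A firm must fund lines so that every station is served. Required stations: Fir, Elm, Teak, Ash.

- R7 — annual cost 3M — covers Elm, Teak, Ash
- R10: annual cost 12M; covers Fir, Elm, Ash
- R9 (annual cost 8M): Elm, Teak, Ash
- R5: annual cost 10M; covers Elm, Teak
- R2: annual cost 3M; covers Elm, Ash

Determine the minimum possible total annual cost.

15

Choose R7 and R10: together they cover Fir, Elm, Teak, Ash — every station.
Total annual cost: 3 + 12 = 15.
No cover costs less than 15.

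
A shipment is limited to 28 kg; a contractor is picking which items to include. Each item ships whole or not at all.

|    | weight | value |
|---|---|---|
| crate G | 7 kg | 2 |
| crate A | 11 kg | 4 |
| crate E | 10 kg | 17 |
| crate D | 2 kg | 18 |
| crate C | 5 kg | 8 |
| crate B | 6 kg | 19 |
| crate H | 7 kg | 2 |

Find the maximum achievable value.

crate G + crate E + crate D + crate B: weight 7 + 10 + 2 + 6 = 25 ≤ 28, value 2 + 17 + 18 + 19 = 56.
crate E + crate D + crate C + crate B: weight 10 + 2 + 5 + 6 = 23 ≤ 28, value 17 + 18 + 8 + 19 = 62.
Best is crate E, crate D, crate C, and crate B with total value 62.

62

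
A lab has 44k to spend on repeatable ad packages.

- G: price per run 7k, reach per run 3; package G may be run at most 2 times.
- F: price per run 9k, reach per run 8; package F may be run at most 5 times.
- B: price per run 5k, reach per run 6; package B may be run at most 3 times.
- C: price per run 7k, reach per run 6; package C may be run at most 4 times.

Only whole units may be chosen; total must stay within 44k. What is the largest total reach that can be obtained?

42

B has the best ratio (6/5); taking only B gives at most 3×6 = 18 (stopped by the supply cap of 3).
Mixing does better — 3×B and 4×C: price 43 ≤ 44, reach 3·6 + 4·6 = 42.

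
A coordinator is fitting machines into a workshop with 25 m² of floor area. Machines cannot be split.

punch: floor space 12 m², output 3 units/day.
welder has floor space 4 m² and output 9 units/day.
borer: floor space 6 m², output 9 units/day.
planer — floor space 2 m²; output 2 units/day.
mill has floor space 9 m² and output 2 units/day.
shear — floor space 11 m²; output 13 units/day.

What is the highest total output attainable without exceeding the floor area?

welder + borer + planer + shear: floor space 4 + 6 + 2 + 11 = 23 ≤ 25, output 9 + 9 + 2 + 13 = 33.
welder + planer + shear: floor space 4 + 2 + 11 = 17 ≤ 25, output 9 + 2 + 13 = 24.
welder + borer + shear: floor space 4 + 6 + 11 = 21 ≤ 25, output 9 + 9 + 13 = 31.
Best is welder, borer, planer, and shear with total output 33.

33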